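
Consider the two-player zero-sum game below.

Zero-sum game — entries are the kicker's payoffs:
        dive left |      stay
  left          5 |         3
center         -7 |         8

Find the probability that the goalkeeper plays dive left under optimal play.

5/17

Row minima are 3 and -7, so the kicker's maximin is 3; column maxima are 5 and 8, so the goalkeeper's minimax is 5. These differ, so the equilibrium is in mixed strategies.
Let the goalkeeper play dive left with probability q. The kicker is indifferent when 5q + 3(1−q) = −7q + 8(1−q), giving q = 5/17.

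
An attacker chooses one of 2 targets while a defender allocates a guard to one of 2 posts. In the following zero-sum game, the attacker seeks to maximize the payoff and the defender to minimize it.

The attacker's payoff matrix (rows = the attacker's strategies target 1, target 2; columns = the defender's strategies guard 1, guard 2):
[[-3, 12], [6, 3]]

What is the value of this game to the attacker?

9/2

Row minima are -3 and 3, so the attacker's maximin is 3; column maxima are 6 and 12, so the defender's minimax is 6. These differ, so the equilibrium is in mixed strategies.
Let the attacker play target 1 with probability p. The defender is indifferent when −3p + 6(1−p) = 12p + 3(1−p), giving p = 1/6.
Let the defender play guard 1 with probability q. The attacker is indifferent when −3q + 12(1−q) = 6q + 3(1−q), giving q = 1/2.
The value is -3·(1/2) + (12)·(1/2) = 9/2.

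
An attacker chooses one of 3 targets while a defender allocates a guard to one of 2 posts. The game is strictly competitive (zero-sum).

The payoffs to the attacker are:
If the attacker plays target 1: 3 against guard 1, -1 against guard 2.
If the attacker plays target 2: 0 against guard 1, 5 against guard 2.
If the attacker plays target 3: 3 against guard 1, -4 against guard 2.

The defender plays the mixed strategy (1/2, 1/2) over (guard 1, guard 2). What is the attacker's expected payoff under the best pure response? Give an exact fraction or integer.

5/2

target 1: (3)·(1/2) + (-1)·(1/2) = 1.
target 2: (0)·(1/2) + (5)·(1/2) = 5/2.
target 3: (3)·(1/2) + (-4)·(1/2) = -1/2.
The best pure response is target 2 with expected payoff 5/2.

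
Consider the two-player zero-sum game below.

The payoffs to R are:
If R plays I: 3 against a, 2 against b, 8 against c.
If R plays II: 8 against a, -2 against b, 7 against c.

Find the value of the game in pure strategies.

2

Row minima: 2, -2 → R's maximin is 2.
Column maxima: 8, 2, 8 → C's minimax is 2.
They coincide at (I, b), so the value is 2.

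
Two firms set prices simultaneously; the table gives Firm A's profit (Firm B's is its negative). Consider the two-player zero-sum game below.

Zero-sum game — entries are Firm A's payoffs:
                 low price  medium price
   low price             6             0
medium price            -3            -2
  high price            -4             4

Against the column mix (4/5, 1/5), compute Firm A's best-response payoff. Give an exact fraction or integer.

24/5

low price: (6)·(4/5) + (0)·(1/5) = 24/5.
medium price: (-3)·(4/5) + (-2)·(1/5) = -14/5.
high price: (-4)·(4/5) + (4)·(1/5) = -12/5.
The best pure response is low price with expected payoff 24/5.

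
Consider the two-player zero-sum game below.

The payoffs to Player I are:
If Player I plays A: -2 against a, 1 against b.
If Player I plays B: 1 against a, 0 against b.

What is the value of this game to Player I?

1/4

Row minima are -2 and 0, so Player I's maximin is 0; column maxima are 1 and 1, so Player II's minimax is 1. These differ, so the equilibrium is in mixed strategies.
Let Player I play A with probability p. Player II is indifferent when −2p + (1−p) = p, giving p = 1/4.
Let Player II play a with probability q. Player I is indifferent when −2q + (1−q) = q, giving q = 1/4.
The value is -2·(1/4) + (1)·(3/4) = 1/4.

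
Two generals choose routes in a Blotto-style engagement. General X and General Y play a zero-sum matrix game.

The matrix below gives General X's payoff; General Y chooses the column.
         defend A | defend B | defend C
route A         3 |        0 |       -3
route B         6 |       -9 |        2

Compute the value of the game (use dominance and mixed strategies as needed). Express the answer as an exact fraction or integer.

-27/14

Column defend A is strictly dominated by defend C for General Y (it gives General X more in every row).
The remaining 2×2 game on (route A, route B) × (defend B, defend C) has no saddle point. Let General X play route A with probability p; indifference gives −9(1−p) = −3p + 2(1−p), so p = 11/14.
Similarly General Y's optimal q on defend B is 5/14, and the value is 0·(5/14) + (-3)·(9/14) = -27/14.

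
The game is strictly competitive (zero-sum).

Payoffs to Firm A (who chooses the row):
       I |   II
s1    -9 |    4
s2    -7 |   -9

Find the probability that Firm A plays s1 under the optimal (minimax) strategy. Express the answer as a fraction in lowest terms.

Row minima are -9 and -9, so Firm A's maximin is -9; column maxima are -7 and 4, so Firm B's minimax is -7. These differ, so the equilibrium is in mixed strategies.
Let Firm A play s1 with probability p. Firm B is indifferent when −9p − 7(1−p) = 4p − 9(1−p), giving p = 2/15.

2/15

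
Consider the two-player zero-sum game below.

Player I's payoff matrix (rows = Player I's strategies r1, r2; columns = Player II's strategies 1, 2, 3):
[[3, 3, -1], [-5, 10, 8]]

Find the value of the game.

Column 2 is strictly dominated by 3 for Player II (it gives Player I more in every row).
The remaining 2×2 game on (r1, r2) × (1, 3) has no saddle point. Let Player I play r1 with probability p; indifference gives 3p − 5(1−p) = −p + 8(1−p), so p = 13/17.
Similarly Player II's optimal q on 1 is 9/17, and the value is 3·(9/17) + (-1)·(8/17) = 19/17.

19/17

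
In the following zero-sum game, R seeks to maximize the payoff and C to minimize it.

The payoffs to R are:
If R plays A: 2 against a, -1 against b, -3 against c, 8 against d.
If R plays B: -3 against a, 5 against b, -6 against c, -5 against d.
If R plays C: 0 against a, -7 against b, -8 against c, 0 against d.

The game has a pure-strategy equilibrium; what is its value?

Row minima: -3, -6, -8 → R's maximin is -3.
Column maxima: 2, 5, -3, 8 → C's minimax is -3.
They coincide at (A, c), so the value is -3.

-3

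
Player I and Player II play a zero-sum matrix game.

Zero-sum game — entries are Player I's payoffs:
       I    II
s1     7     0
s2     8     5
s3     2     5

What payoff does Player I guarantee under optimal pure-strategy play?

Row minima: 0, 5, 2 → Player I's maximin is 5.
Column maxima: 8, 5 → Player II's minimax is 5.
They coincide at (s2, II), so the value is 5.

5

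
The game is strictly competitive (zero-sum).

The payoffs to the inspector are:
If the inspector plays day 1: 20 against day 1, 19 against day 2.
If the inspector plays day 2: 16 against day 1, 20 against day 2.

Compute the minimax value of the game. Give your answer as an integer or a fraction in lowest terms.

Row minima are 19 and 16, so the inspector's maximin is 19; column maxima are 20 and 20, so the inspectee's minimax is 20. These differ, so the equilibrium is in mixed strategies.
Let the inspector play day 1 with probability p. The inspectee is indifferent when 20p + 16(1−p) = 19p + 20(1−p), giving p = 4/5.
Let the inspectee play day 1 with probability q. The inspector is indifferent when 20q + 19(1−q) = 16q + 20(1−q), giving q = 1/5.
The value is 20·(1/5) + (19)·(4/5) = 96/5.

96/5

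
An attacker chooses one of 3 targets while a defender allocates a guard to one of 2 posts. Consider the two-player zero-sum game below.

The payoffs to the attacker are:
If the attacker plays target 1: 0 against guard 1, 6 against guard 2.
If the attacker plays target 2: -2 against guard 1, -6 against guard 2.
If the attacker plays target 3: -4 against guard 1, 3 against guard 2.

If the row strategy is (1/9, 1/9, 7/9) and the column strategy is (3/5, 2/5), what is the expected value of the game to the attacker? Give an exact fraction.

Against (3/5, 2/5), each row's expected payoff is target 1: 12/5; target 2: -18/5; target 3: -6/5.
Taking the (1/9, 1/9, 7/9)-weighted average: (1/9)·(12/5) + (1/9)·(-18/5) + (7/9)·(-6/5) = -16/15.

-16/15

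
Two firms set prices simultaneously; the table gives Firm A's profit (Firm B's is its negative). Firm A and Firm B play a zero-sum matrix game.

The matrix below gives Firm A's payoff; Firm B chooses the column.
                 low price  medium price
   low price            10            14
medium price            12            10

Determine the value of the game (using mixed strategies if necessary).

34/3

Row minima are 10 and 10, so Firm A's maximin is 10; column maxima are 12 and 14, so Firm B's minimax is 12. These differ, so the equilibrium is in mixed strategies.
Let Firm A play low price with probability p. Firm B is indifferent when 10p + 12(1−p) = 14p + 10(1−p), giving p = 1/3.
Let Firm B play low price with probability q. Firm A is indifferent when 10q + 14(1−q) = 12q + 10(1−q), giving q = 2/3.
The value is 10·(2/3) + (14)·(1/3) = 34/3.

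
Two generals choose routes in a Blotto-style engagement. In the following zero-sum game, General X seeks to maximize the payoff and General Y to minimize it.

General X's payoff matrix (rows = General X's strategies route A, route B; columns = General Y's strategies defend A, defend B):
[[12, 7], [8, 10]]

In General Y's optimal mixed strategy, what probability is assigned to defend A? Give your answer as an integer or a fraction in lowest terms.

Row minima are 7 and 8, so General X's maximin is 8; column maxima are 12 and 10, so General Y's minimax is 10. These differ, so the equilibrium is in mixed strategies.
Let General Y play defend A with probability q. General X is indifferent when 12q + 7(1−q) = 8q + 10(1−q), giving q = 3/7.

3/7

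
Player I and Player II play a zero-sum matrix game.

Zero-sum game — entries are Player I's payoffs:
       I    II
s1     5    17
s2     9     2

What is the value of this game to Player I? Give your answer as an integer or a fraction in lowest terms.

Row minima are 5 and 2, so Player I's maximin is 5; column maxima are 9 and 17, so Player II's minimax is 9. These differ, so the equilibrium is in mixed strategies.
Let Player I play s1 with probability p. Player II is indifferent when 5p + 9(1−p) = 17p + 2(1−p), giving p = 7/19.
Let Player II play I with probability q. Player I is indifferent when 5q + 17(1−q) = 9q + 2(1−q), giving q = 15/19.
The value is 5·(15/19) + (17)·(4/19) = 143/19.

143/19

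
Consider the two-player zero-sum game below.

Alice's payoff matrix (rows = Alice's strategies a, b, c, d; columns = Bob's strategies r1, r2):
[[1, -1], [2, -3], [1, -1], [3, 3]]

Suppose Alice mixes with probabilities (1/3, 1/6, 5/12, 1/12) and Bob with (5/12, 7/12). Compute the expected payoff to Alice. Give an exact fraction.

-1/36

Against (5/12, 7/12), each row's expected payoff is a: -1/6; b: -11/12; c: -1/6; d: 3.
Taking the (1/3, 1/6, 5/12, 1/12)-weighted average: (1/3)·(-1/6) + (1/6)·(-11/12) + (5/12)·(-1/6) + (1/12)·(3) = -1/36.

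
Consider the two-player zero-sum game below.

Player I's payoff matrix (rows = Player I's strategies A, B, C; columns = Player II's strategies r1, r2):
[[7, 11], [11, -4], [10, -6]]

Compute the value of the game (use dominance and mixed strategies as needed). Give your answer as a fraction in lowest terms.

Row C is strictly dominated by row B, so Player I never plays it.
The remaining 2×2 game on (A, B) × (r1, r2) has no saddle point. Let Player I play A with probability p; indifference gives 7p + 11(1−p) = 11p − 4(1−p), so p = 15/19.
Similarly Player II's optimal q on r1 is 15/19, and the value is 7·(15/19) + (11)·(4/19) = 149/19.

149/19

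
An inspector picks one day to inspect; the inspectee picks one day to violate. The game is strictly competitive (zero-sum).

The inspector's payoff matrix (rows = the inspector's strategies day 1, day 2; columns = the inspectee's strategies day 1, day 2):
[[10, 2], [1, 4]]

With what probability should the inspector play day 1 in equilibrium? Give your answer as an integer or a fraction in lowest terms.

Row minima are 2 and 1, so the inspector's maximin is 2; column maxima are 10 and 4, so the inspectee's minimax is 4. These differ, so the equilibrium is in mixed strategies.
Let the inspector play day 1 with probability p. The inspectee is indifferent when 10p + (1−p) = 2p + 4(1−p), giving p = 3/11.

3/11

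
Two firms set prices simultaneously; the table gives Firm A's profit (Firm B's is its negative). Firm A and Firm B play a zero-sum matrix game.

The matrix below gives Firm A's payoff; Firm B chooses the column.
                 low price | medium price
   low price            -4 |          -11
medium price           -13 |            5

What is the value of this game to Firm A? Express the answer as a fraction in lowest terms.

-163/25

Row minima are -11 and -13, so Firm A's maximin is -11; column maxima are -4 and 5, so Firm B's minimax is -4. These differ, so the equilibrium is in mixed strategies.
Let Firm A play low price with probability p. Firm B is indifferent when −4p − 13(1−p) = −11p + 5(1−p), giving p = 18/25.
Let Firm B play low price with probability q. Firm A is indifferent when −4q − 11(1−q) = −13q + 5(1−q), giving q = 16/25.
The value is -4·(16/25) + (-11)·(9/25) = -163/25.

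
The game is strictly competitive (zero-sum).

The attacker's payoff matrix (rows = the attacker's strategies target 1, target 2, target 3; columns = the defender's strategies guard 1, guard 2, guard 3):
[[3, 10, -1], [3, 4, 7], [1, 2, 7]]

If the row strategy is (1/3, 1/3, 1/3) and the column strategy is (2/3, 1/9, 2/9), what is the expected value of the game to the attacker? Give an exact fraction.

Against (2/3, 1/9, 2/9), each row's expected payoff is target 1: 26/9; target 2: 4; target 3: 22/9.
Taking the (1/3, 1/3, 1/3)-weighted average: (1/3)·(26/9) + (1/3)·(4) + (1/3)·(22/9) = 28/9.

28/9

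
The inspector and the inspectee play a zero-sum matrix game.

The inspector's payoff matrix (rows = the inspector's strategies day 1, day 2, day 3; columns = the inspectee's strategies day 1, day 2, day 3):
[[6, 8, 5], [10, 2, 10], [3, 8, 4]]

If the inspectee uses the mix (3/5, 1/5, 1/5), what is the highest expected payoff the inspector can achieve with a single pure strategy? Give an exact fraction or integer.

day 1: (6)·(3/5) + (8)·(1/5) + (5)·(1/5) = 31/5.
day 2: (10)·(3/5) + (2)·(1/5) + (10)·(1/5) = 42/5.
day 3: (3)·(3/5) + (8)·(1/5) + (4)·(1/5) = 21/5.
The best pure response is day 2 with expected payoff 42/5.

42/5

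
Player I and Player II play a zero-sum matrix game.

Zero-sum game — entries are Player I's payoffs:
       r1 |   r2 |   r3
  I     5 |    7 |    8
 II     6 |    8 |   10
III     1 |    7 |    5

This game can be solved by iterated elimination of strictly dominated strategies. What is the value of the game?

6

Column r2 is strictly dominated by r1 for Player II (5<7, 6<8, 1<7); eliminate r2.
Row III is strictly dominated by row I (5>1, 8>5); eliminate III.
Row I is strictly dominated by row II (6>5, 10>8); eliminate I.
Column r3 is strictly dominated by r1 for Player II (6<10); eliminate r3.
Only (II, r1) remains, with payoff 6.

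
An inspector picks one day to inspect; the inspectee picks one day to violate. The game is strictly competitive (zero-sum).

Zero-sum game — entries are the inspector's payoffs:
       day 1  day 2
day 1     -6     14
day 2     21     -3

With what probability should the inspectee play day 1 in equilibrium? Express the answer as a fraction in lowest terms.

17/44

Row minima are -6 and -3, so the inspector's maximin is -3; column maxima are 21 and 14, so the inspectee's minimax is 14. These differ, so the equilibrium is in mixed strategies.
Let the inspectee play day 1 with probability q. The inspector is indifferent when −6q + 14(1−q) = 21q − 3(1−q), giving q = 17/44.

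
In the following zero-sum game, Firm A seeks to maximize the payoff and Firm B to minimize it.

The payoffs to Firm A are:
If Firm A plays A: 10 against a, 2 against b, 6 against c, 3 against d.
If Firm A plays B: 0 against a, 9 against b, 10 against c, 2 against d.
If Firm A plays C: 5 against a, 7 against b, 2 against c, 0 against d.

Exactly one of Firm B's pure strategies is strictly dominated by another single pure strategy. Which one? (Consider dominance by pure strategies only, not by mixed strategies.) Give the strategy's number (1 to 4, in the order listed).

Firm B prefers columns that give Firm A less. Compare c with d: 3 < 6, 2 < 10, 0 < 2.
So d strictly dominates c for Firm B; c is strictly dominated.

3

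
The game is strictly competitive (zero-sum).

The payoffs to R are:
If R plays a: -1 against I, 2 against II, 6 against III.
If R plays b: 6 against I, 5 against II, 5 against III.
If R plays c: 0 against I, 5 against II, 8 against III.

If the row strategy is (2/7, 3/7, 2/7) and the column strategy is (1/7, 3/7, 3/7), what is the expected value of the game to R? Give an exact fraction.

232/49

Against (1/7, 3/7, 3/7), each row's expected payoff is a: 23/7; b: 36/7; c: 39/7.
Taking the (2/7, 3/7, 2/7)-weighted average: (2/7)·(23/7) + (3/7)·(36/7) + (2/7)·(39/7) = 232/49.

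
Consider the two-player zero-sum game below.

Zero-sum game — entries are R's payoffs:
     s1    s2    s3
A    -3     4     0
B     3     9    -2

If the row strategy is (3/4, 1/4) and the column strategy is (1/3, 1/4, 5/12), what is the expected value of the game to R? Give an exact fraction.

29/48

Against (1/3, 1/4, 5/12), each row's expected payoff is A: 0; B: 29/12.
Taking the (3/4, 1/4)-weighted average: (3/4)·(0) + (1/4)·(29/12) = 29/48.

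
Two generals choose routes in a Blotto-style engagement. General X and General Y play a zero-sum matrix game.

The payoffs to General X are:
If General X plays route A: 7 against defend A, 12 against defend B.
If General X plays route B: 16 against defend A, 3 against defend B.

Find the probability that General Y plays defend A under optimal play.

1/2

Row minima are 7 and 3, so General X's maximin is 7; column maxima are 16 and 12, so General Y's minimax is 12. These differ, so the equilibrium is in mixed strategies.
Let General Y play defend A with probability q. General X is indifferent when 7q + 12(1−q) = 16q + 3(1−q), giving q = 1/2.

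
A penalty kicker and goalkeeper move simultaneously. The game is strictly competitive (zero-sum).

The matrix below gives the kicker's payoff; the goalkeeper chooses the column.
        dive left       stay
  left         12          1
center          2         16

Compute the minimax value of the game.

38/5

Row minima are 1 and 2, so the kicker's maximin is 2; column maxima are 12 and 16, so the goalkeeper's minimax is 12. These differ, so the equilibrium is in mixed strategies.
Let the kicker play left with probability p. The goalkeeper is indifferent when 12p + 2(1−p) = p + 16(1−p), giving p = 14/25.
Let the goalkeeper play dive left with probability q. The kicker is indifferent when 12q + (1−q) = 2q + 16(1−q), giving q = 3/5.
The value is 12·(3/5) + (1)·(2/5) = 38/5.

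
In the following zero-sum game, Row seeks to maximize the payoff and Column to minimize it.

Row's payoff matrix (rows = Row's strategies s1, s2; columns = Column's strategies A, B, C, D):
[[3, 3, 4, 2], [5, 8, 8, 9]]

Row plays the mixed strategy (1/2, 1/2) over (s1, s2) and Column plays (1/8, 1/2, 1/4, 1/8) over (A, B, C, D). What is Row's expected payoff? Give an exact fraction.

Against (1/8, 1/2, 1/4, 1/8), each row's expected payoff is s1: 25/8; s2: 31/4.
Taking the (1/2, 1/2)-weighted average: (1/2)·(25/8) + (1/2)·(31/4) = 87/16.

87/16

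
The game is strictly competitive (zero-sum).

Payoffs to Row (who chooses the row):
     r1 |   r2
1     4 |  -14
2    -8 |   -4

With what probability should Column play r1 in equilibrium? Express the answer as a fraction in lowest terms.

5/11

Row minima are -14 and -8, so Row's maximin is -8; column maxima are 4 and -4, so Column's minimax is -4. These differ, so the equilibrium is in mixed strategies.
Let Column play r1 with probability q. Row is indifferent when 4q − 14(1−q) = −8q − 4(1−q), giving q = 5/11.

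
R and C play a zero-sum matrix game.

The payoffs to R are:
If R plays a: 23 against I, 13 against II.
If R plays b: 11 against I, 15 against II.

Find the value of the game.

Row minima are 13 and 11, so R's maximin is 13; column maxima are 23 and 15, so C's minimax is 15. These differ, so the equilibrium is in mixed strategies.
Let R play a with probability p. C is indifferent when 23p + 11(1−p) = 13p + 15(1−p), giving p = 2/7.
Let C play I with probability q. R is indifferent when 23q + 13(1−q) = 11q + 15(1−q), giving q = 1/7.
The value is 23·(1/7) + (13)·(6/7) = 101/7.

101/7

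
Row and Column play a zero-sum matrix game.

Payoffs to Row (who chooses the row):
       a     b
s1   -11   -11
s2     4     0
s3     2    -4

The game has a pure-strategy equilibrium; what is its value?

Row minima: -11, 0, -4 → Row's maximin is 0.
Column maxima: 4, 0 → Column's minimax is 0.
They coincide at (s2, b), so the value is 0.

0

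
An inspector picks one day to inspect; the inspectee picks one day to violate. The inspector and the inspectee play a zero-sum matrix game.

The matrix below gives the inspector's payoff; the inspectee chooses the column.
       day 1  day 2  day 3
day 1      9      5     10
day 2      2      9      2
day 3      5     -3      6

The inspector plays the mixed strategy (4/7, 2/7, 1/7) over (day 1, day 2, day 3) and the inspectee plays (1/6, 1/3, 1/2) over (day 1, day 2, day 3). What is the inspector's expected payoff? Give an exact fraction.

265/42

Against (1/6, 1/3, 1/2), each row's expected payoff is day 1: 49/6; day 2: 13/3; day 3: 17/6.
Taking the (4/7, 2/7, 1/7)-weighted average: (4/7)·(49/6) + (2/7)·(13/3) + (1/7)·(17/6) = 265/42.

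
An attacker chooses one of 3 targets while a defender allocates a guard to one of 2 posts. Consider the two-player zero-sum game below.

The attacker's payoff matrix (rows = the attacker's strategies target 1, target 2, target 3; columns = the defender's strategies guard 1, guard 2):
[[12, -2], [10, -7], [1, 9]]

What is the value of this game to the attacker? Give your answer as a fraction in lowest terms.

5

Row target 2 is strictly dominated by row target 1, so the attacker never plays it.
The remaining 2×2 game on (target 1, target 3) × (guard 1, guard 2) has no saddle point. Let the attacker play target 1 with probability p; indifference gives 12p + (1−p) = −2p + 9(1−p), so p = 4/11.
Similarly the defender's optimal q on guard 1 is 1/2, and the value is 12·(1/2) + (-2)·(1/2) = 5.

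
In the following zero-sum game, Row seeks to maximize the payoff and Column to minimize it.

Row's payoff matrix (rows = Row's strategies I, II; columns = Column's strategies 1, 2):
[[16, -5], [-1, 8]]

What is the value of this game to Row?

41/10

Row minima are -5 and -1, so Row's maximin is -1; column maxima are 16 and 8, so Column's minimax is 8. These differ, so the equilibrium is in mixed strategies.
Let Row play I with probability p. Column is indifferent when 16p − (1−p) = −5p + 8(1−p), giving p = 3/10.
Let Column play 1 with probability q. Row is indifferent when 16q − 5(1−q) = −q + 8(1−q), giving q = 13/30.
The value is 16·(13/30) + (-5)·(17/30) = 41/10.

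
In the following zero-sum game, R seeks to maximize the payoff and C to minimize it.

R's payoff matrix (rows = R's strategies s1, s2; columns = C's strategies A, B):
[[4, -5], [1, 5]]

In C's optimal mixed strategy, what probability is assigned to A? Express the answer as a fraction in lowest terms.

Row minima are -5 and 1, so R's maximin is 1; column maxima are 4 and 5, so C's minimax is 4. These differ, so the equilibrium is in mixed strategies.
Let C play A with probability q. R is indifferent when 4q − 5(1−q) = q + 5(1−q), giving q = 10/13.

10/13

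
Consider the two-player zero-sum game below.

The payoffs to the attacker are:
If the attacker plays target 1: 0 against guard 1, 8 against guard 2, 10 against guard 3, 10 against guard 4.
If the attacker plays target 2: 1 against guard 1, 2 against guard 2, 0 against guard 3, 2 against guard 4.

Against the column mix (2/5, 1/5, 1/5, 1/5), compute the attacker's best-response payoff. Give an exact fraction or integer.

target 1: (0)·(2/5) + (8)·(1/5) + (10)·(1/5) + (10)·(1/5) = 28/5.
target 2: (1)·(2/5) + (2)·(1/5) + (0)·(1/5) + (2)·(1/5) = 6/5.
The best pure response is target 1 with expected payoff 28/5.

28/5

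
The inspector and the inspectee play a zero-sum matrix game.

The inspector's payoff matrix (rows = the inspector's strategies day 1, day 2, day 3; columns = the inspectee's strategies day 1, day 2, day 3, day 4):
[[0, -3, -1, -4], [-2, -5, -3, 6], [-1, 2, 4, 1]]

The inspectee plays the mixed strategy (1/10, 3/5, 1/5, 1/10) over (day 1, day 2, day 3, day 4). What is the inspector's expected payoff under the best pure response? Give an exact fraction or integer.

2

day 1: (0)·(1/10) + (-3)·(3/5) + (-1)·(1/5) + (-4)·(1/10) = -12/5.
day 2: (-2)·(1/10) + (-5)·(3/5) + (-3)·(1/5) + (6)·(1/10) = -16/5.
day 3: (-1)·(1/10) + (2)·(3/5) + (4)·(1/5) + (1)·(1/10) = 2.
The best pure response is day 3 with expected payoff 2.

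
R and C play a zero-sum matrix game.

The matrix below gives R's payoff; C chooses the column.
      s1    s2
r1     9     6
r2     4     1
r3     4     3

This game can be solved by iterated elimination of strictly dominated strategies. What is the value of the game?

Row r3 is strictly dominated by row r1 (9>4, 6>3); eliminate r3.
Row r2 is strictly dominated by row r1 (9>4, 6>1); eliminate r2.
Column s1 is strictly dominated by s2 for C (6<9); eliminate s1.
Only (r1, s2) remains, with payoff 6.

6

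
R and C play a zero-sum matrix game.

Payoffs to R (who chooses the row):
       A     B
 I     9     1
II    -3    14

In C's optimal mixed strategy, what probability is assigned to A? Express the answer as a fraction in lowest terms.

Row minima are 1 and -3, so R's maximin is 1; column maxima are 9 and 14, so C's minimax is 9. These differ, so the equilibrium is in mixed strategies.
Let C play A with probability q. R is indifferent when 9q + (1−q) = −3q + 14(1−q), giving q = 13/25.

13/25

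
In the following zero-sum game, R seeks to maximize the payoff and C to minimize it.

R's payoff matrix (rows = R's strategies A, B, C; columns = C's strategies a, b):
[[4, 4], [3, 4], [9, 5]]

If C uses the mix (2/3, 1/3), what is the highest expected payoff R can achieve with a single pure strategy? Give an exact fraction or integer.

23/3

A: (4)·(2/3) + (4)·(1/3) = 4.
B: (3)·(2/3) + (4)·(1/3) = 10/3.
C: (9)·(2/3) + (5)·(1/3) = 23/3.
The best pure response is C with expected payoff 23/3.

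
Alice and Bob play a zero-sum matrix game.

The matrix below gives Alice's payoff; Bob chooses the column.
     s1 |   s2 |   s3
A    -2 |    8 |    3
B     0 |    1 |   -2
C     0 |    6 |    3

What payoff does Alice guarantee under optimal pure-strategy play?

0

Row minima: -2, -2, 0 → Alice's maximin is 0.
Column maxima: 0, 8, 3 → Bob's minimax is 0.
They coincide at (C, s1), so the value is 0.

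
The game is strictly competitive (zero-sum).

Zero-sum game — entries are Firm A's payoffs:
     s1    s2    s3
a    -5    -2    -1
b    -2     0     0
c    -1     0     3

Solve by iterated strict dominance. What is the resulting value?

Column s2 is strictly dominated by s1 for Firm B (-5<-2, -2<0, -1<0); eliminate s2.
Row a is strictly dominated by row b (-2>-5, 0>-1); eliminate a.
Column s3 is strictly dominated by s1 for Firm B (-2<0, -1<3); eliminate s3.
Row b is strictly dominated by row c (-1>-2); eliminate b.
Only (c, s1) remains, with payoff -1.

-1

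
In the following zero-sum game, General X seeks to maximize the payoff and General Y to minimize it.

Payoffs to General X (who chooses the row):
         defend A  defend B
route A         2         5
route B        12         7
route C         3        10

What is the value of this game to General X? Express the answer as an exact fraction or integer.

Row route A is strictly dominated by row route C, so General X never plays it.
The remaining 2×2 game on (route B, route C) × (defend A, defend B) has no saddle point. Let General X play route B with probability p; indifference gives 12p + 3(1−p) = 7p + 10(1−p), so p = 7/12.
Similarly General Y's optimal q on defend A is 1/4, and the value is 12·(1/4) + (7)·(3/4) = 33/4.

33/4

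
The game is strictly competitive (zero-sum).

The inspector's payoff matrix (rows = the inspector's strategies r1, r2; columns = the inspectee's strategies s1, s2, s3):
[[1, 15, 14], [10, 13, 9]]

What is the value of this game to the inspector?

Column s2 is strictly dominated by s3 for the inspectee (it gives the inspector more in every row).
The remaining 2×2 game on (r1, r2) × (s1, s3) has no saddle point. Let the inspector play r1 with probability p; indifference gives p + 10(1−p) = 14p + 9(1−p), so p = 1/14.
Similarly the inspectee's optimal q on s1 is 5/14, and the value is 1·(5/14) + (14)·(9/14) = 131/14.

131/14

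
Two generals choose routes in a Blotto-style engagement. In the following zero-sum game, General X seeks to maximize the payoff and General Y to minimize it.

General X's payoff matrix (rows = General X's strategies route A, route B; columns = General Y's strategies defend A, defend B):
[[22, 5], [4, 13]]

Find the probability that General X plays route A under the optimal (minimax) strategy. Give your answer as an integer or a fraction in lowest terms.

9/26

Row minima are 5 and 4, so General X's maximin is 5; column maxima are 22 and 13, so General Y's minimax is 13. These differ, so the equilibrium is in mixed strategies.
Let General X play route A with probability p. General Y is indifferent when 22p + 4(1−p) = 5p + 13(1−p), giving p = 9/26.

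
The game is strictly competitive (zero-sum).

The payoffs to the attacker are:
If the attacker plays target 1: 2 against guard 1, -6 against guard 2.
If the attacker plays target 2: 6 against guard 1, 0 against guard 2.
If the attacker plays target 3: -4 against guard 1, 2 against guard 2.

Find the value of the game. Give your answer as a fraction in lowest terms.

Row target 1 is strictly dominated by row target 2, so the attacker never plays it.
The remaining 2×2 game on (target 2, target 3) × (guard 1, guard 2) has no saddle point. Let the attacker play target 2 with probability p; indifference gives 6p − 4(1−p) = 2(1−p), so p = 1/2.
Similarly the defender's optimal q on guard 1 is 1/6, and the value is 6·(1/6) + (0)·(5/6) = 1.

1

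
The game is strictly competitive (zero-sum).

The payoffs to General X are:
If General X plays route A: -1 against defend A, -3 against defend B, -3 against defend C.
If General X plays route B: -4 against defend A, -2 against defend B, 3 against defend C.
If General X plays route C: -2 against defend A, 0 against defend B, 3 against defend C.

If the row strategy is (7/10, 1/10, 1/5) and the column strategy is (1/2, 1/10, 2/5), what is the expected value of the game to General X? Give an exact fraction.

-73/50

Against (1/2, 1/10, 2/5), each row's expected payoff is route A: -2; route B: -1; route C: 1/5.
Taking the (7/10, 1/10, 1/5)-weighted average: (7/10)·(-2) + (1/10)·(-1) + (1/5)·(1/5) = -73/50.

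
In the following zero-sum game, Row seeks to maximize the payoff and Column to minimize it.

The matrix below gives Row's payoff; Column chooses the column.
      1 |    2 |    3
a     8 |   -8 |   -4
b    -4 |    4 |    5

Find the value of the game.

0

Column 3 is strictly dominated by 2 for Column (it gives Row more in every row).
The remaining 2×2 game on (a, b) × (1, 2) has no saddle point. Let Row play a with probability p; indifference gives 8p − 4(1−p) = −8p + 4(1−p), so p = 1/3.
Similarly Column's optimal q on 1 is 1/2, and the value is 8·(1/2) + (-8)·(1/2) = 0.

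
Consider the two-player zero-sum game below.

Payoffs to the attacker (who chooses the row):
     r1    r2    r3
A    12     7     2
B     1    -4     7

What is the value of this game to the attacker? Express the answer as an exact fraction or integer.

57/16

Column r1 is strictly dominated by r2 for the defender (it gives the attacker more in every row).
The remaining 2×2 game on (A, B) × (r2, r3) has no saddle point. Let the attacker play A with probability p; indifference gives 7p − 4(1−p) = 2p + 7(1−p), so p = 11/16.
Similarly the defender's optimal q on r2 is 5/16, and the value is 7·(5/16) + (2)·(11/16) = 57/16.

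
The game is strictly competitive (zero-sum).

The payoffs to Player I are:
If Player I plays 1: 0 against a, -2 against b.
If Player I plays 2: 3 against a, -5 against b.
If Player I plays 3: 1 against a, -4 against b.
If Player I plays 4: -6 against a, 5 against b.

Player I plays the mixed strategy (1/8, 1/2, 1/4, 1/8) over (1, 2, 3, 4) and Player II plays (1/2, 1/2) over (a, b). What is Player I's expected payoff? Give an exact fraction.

Against (1/2, 1/2), each row's expected payoff is 1: -1; 2: -1; 3: -3/2; 4: -1/2.
Taking the (1/8, 1/2, 1/4, 1/8)-weighted average: (1/8)·(-1) + (1/2)·(-1) + (1/4)·(-3/2) + (1/8)·(-1/2) = -17/16.

-17/16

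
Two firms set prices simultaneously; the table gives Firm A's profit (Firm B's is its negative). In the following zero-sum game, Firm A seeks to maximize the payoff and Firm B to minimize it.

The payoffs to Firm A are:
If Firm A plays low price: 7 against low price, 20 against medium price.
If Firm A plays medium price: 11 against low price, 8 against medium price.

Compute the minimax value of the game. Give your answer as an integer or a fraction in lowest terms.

41/4

Row minima are 7 and 8, so Firm A's maximin is 8; column maxima are 11 and 20, so Firm B's minimax is 11. These differ, so the equilibrium is in mixed strategies.
Let Firm A play low price with probability p. Firm B is indifferent when 7p + 11(1−p) = 20p + 8(1−p), giving p = 3/16.
Let Firm B play low price with probability q. Firm A is indifferent when 7q + 20(1−q) = 11q + 8(1−q), giving q = 3/4.
The value is 7·(3/4) + (20)·(1/4) = 41/4.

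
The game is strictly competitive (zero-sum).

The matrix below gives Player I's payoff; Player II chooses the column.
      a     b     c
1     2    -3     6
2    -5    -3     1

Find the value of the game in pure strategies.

Row minima: -3, -5 → Player I's maximin is -3.
Column maxima: 2, -3, 6 → Player II's minimax is -3.
They coincide at (1, b), so the value is -3.

-3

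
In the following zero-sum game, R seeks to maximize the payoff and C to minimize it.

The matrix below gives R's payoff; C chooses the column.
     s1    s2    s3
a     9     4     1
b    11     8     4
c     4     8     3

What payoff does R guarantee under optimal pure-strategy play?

4

Row minima: 1, 4, 3 → R's maximin is 4.
Column maxima: 11, 8, 4 → C's minimax is 4.
They coincide at (b, s3), so the value is 4.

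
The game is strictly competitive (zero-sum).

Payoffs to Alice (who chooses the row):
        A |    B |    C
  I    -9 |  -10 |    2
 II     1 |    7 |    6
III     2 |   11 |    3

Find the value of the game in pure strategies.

Row minima: -10, 1, 2 → Alice's maximin is 2.
Column maxima: 2, 11, 6 → Bob's minimax is 2.
They coincide at (III, A), so the value is 2.

2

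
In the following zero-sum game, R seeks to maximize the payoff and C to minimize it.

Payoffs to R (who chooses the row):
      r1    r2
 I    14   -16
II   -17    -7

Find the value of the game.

-37/4

Row minima are -16 and -17, so R's maximin is -16; column maxima are 14 and -7, so C's minimax is -7. These differ, so the equilibrium is in mixed strategies.
Let R play I with probability p. C is indifferent when 14p − 17(1−p) = −16p − 7(1−p), giving p = 1/4.
Let C play r1 with probability q. R is indifferent when 14q − 16(1−q) = −17q − 7(1−q), giving q = 9/40.
The value is 14·(9/40) + (-16)·(31/40) = -37/4.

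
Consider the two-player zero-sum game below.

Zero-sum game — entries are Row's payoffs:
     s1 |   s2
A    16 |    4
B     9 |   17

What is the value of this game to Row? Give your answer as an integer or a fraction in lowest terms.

Row minima are 4 and 9, so Row's maximin is 9; column maxima are 16 and 17, so Column's minimax is 16. These differ, so the equilibrium is in mixed strategies.
Let Row play A with probability p. Column is indifferent when 16p + 9(1−p) = 4p + 17(1−p), giving p = 2/5.
Let Column play s1 with probability q. Row is indifferent when 16q + 4(1−q) = 9q + 17(1−q), giving q = 13/20.
The value is 16·(13/20) + (4)·(7/20) = 59/5.

59/5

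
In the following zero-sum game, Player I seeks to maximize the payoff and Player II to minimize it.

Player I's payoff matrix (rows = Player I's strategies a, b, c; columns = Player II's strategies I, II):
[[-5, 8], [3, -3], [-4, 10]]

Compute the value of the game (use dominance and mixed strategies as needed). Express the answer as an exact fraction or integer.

9/10

Row a is strictly dominated by row c, so Player I never plays it.
The remaining 2×2 game on (b, c) × (I, II) has no saddle point. Let Player I play b with probability p; indifference gives 3p − 4(1−p) = −3p + 10(1−p), so p = 7/10.
Similarly Player II's optimal q on I is 13/20, and the value is 3·(13/20) + (-3)·(7/20) = 9/10.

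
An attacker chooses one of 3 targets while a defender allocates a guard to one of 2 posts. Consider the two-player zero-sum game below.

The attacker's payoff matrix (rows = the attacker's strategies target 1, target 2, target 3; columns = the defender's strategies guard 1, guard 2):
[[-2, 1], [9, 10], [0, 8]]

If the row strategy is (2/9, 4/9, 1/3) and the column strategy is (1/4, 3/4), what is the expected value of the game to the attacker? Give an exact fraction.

Against (1/4, 3/4), each row's expected payoff is target 1: 1/4; target 2: 39/4; target 3: 6.
Taking the (2/9, 4/9, 1/3)-weighted average: (2/9)·(1/4) + (4/9)·(39/4) + (1/3)·(6) = 115/18.

115/18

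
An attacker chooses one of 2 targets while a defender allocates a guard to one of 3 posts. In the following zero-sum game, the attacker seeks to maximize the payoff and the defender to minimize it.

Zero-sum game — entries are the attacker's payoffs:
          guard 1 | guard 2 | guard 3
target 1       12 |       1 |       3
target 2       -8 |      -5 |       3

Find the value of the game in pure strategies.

1

Row minima: 1, -8 → the attacker's maximin is 1.
Column maxima: 12, 1, 3 → the defender's minimax is 1.
They coincide at (target 1, guard 2), so the value is 1.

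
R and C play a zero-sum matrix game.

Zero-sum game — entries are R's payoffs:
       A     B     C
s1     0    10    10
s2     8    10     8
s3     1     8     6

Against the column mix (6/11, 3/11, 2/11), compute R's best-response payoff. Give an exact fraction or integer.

94/11

s1: (0)·(6/11) + (10)·(3/11) + (10)·(2/11) = 50/11.
s2: (8)·(6/11) + (10)·(3/11) + (8)·(2/11) = 94/11.
s3: (1)·(6/11) + (8)·(3/11) + (6)·(2/11) = 42/11.
The best pure response is s2 with expected payoff 94/11.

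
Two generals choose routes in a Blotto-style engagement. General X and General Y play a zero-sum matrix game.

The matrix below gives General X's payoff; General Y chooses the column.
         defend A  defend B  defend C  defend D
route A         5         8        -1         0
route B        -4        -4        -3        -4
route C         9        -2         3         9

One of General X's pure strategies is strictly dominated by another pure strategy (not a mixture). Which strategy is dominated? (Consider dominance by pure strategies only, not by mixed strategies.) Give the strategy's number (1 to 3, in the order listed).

2

Compare route B with route A: 5 > -4, 8 > -4, -1 > -3, 0 > -4.
So route A strictly dominates route B for General X; route B is strictly dominated.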